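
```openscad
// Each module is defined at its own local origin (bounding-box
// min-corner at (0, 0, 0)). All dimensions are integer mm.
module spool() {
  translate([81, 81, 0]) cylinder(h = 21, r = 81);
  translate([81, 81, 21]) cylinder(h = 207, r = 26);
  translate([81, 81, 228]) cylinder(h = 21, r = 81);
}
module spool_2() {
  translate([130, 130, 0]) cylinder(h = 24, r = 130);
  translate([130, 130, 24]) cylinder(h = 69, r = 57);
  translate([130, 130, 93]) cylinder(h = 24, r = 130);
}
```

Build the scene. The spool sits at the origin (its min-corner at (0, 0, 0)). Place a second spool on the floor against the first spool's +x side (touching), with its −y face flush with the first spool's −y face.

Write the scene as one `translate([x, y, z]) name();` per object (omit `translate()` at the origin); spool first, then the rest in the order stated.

spool();
translate([162, 0, 0]) spool_2();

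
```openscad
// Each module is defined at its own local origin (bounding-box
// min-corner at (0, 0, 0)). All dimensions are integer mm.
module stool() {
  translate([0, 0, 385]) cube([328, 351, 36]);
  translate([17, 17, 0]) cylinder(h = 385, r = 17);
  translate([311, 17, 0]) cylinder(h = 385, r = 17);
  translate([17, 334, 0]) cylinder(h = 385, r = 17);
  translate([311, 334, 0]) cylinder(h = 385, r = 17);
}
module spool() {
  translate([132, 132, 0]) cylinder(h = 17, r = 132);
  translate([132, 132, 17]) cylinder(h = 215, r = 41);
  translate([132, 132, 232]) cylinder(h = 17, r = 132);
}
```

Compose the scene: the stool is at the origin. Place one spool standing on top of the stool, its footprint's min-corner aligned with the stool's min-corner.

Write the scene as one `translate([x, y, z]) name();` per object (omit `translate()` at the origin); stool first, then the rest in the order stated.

stool();
translate([0, 0, 421]) spool();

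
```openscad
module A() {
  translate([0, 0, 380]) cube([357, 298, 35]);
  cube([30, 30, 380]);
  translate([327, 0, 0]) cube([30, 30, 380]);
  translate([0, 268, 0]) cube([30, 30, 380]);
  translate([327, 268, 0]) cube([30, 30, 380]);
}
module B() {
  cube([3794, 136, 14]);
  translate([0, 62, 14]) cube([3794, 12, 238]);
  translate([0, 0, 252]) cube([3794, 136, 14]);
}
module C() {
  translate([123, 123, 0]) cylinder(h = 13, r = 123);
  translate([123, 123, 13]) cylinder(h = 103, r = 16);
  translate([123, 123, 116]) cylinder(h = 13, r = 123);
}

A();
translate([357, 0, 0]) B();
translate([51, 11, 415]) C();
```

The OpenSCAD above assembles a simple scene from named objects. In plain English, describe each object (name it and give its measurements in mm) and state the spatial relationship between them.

A is a simple wooden stool: a rectangular seat 357 mm (x) by 298 mm (y), 35 mm thick, top face at z = 415 mm, on four square legs, each 30×30 mm in cross-section. The legs rest on z = 0, each flush with a corner of the seat.

B is an I-beam lying along x, 3794 mm long. Overall section height 266 mm. Two flanges 136 mm wide (y) and 14 mm thick, one on the floor and one at the top; a web 12 mm thick runs between them, centred on the flange width.

C is a spool: two coaxial disc flanges of radius 123 mm and thickness 13 mm, joined by a core cylinder of radius 16 mm and height 103 mm. The lower flange rests on z = 0 and the three cylinders share a vertical axis.

The I-beam is against the stool's +x side, with their −y faces flush. The spool is on top of the stool.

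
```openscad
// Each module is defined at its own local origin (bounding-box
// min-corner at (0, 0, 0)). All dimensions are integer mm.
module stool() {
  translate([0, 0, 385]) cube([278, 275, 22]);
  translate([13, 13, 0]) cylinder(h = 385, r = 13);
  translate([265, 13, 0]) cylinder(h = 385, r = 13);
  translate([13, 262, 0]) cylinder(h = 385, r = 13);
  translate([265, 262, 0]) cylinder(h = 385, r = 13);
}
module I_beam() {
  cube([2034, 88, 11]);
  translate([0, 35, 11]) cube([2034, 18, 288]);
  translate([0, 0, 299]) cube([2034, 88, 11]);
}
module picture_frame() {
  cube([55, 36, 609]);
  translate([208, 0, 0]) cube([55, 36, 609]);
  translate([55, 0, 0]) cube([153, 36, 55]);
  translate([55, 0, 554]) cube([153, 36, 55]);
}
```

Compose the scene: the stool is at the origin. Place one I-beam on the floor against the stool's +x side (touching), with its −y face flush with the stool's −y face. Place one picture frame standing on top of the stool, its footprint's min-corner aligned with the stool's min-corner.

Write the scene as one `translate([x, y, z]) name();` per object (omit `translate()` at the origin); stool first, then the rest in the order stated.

stool();
translate([278, 0, 0]) I_beam();
translate([0, 0, 407]) picture_frame();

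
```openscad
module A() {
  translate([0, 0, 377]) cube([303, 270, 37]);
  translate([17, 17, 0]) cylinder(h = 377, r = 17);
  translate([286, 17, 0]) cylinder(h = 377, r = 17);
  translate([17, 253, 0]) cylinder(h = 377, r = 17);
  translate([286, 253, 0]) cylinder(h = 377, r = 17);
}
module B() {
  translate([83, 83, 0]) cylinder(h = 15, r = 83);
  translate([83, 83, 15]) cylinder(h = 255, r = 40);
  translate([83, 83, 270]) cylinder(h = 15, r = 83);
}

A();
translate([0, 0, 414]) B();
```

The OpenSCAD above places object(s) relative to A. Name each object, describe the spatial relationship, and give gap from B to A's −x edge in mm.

A is a stool. B is a spool. The spool is on top of the stool. The gap from the spool to the stool's −x edge is 0 mm.

The spool's min-x is at 0; the stool's min-x is 0; gap = 0 mm.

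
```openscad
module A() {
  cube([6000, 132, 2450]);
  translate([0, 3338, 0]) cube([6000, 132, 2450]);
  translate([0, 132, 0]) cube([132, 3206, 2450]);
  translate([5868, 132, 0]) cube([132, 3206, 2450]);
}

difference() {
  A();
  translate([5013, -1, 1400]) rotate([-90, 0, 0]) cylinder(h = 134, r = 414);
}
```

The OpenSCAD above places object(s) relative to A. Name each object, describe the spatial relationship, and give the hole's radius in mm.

A is a house frame. The house frame has a circular hole through its front wall. The hole's radius is 414 mm.

The subtracted cylinder has r = 414 mm.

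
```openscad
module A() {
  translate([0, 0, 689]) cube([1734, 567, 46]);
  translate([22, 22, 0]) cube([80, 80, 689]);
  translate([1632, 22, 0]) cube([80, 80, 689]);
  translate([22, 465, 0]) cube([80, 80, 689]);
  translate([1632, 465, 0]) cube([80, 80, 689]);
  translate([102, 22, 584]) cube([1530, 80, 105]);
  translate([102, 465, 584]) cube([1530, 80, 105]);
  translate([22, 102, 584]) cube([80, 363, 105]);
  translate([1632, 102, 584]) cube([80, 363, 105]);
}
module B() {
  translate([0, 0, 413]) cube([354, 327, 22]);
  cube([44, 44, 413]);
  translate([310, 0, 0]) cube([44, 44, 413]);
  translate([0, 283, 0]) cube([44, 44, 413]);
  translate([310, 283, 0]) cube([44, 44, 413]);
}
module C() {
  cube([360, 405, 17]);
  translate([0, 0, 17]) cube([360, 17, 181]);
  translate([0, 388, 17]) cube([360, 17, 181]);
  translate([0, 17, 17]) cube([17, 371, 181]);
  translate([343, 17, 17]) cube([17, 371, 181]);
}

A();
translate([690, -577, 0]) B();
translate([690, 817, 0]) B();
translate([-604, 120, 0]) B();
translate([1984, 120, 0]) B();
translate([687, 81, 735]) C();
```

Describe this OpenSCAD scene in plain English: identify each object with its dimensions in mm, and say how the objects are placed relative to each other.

A is a rectangular dining table. The top is 1734×567×46 mm with its upper surface at z = 735 mm. It stands on four 80×80 mm square legs, each inset 22 mm from the nearest pair of top edges, running from the floor to the underside of the top. Four apron rails, 80 mm thick and 105 mm tall, run between adjacent legs with their top edges flush with the underside of the top and their outer faces flush with the legs' outer faces.

B is a four-legged stool. The seat is 354×327 mm, 22 mm thick, top at z = 435 mm. It stands on four square legs, each 44×44 mm in cross-section, from z = 0 to the seat underside, each flush with a corner of the seat.

C is an open-topped rectangular box: outside dimensions 360×405×198 mm, with a uniform wall and base thickness of 17 mm. The base is a full 360×405 slab on the floor; four walls sit on top of the base. The front and back walls (the −y and +y sides) span the full width; the two side walls fit between them.

Four stools sit around the table at the −y, +y, −x, +x sides. The open box is on top of the table, centred.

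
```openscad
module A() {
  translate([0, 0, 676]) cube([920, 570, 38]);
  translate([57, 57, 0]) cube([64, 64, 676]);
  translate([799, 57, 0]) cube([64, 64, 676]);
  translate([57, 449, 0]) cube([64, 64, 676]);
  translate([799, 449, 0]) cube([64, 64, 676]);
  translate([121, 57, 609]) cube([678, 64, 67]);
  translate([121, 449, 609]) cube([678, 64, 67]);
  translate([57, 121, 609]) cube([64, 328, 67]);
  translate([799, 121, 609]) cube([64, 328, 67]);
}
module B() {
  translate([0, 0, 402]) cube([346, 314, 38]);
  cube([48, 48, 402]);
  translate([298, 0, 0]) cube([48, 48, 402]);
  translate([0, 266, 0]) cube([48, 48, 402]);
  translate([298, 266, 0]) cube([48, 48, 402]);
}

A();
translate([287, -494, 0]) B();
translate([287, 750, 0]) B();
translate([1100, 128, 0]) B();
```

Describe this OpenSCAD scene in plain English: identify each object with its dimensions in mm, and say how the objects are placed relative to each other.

A is a rectangular dining table. The top is 920×570×38 mm with its upper surface at z = 714 mm. It stands on four 64×64 mm square legs, each inset 57 mm from the nearest pair of top edges, running from the floor to the underside of the top. Four apron rails, 64 mm thick and 67 mm tall, run between adjacent legs with their top edges flush with the underside of the top and their outer faces flush with the legs' outer faces.

B is a four-legged stool. The seat is a 346×314×38 mm slab whose top surface is at z = 440 mm; four square legs, each 48×48 mm in cross-section, run from the floor (z = 0) to the underside of the seat, each flush with a corner of the seat.

Three stools sit around the table at the −y, +y, +x sides.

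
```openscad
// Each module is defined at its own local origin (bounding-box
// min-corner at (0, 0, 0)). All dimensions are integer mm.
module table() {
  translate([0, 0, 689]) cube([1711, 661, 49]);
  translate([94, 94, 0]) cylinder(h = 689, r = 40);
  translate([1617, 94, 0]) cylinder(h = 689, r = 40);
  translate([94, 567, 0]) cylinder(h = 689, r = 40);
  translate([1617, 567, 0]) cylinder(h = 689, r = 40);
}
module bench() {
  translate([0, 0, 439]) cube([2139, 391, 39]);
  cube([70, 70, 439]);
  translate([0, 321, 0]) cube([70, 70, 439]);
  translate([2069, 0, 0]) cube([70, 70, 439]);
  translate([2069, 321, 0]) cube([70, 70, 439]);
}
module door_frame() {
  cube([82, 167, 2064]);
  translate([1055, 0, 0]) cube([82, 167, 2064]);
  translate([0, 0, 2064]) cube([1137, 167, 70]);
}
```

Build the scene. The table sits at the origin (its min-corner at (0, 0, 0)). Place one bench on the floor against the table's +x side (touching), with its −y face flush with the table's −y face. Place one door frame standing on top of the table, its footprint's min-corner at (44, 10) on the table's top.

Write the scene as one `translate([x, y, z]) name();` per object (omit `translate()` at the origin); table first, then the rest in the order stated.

table();
translate([1711, 0, 0]) bench();
translate([44, 10, 738]) door_frame();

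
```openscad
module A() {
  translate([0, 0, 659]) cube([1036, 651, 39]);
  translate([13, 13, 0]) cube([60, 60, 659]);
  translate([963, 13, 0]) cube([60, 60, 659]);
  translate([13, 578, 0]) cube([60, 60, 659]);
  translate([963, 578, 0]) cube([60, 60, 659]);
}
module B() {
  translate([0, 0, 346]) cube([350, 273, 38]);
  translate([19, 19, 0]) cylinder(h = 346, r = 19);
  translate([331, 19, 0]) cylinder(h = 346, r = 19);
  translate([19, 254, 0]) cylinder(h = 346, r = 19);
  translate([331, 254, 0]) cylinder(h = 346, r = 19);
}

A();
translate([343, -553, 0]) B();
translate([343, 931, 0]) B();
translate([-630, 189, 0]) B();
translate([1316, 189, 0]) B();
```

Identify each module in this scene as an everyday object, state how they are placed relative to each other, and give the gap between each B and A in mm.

A is a table. B is a stool. Four stools sit around the table at the −y, +y, −x, +x sides. The gap between each stool and the table is 280 mm.

Each stool's nearest face is 280 mm from the table's bounding box.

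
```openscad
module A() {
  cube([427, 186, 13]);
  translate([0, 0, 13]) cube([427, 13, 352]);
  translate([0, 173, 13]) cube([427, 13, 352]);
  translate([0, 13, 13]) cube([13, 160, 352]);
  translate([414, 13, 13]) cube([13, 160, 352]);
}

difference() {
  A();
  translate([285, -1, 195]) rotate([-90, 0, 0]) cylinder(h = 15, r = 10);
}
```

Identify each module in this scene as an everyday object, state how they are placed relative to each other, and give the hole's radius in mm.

A is an open box. The open box has a circular hole through its front wall. The hole's radius is 10 mm.

The subtracted cylinder has r = 10 mm.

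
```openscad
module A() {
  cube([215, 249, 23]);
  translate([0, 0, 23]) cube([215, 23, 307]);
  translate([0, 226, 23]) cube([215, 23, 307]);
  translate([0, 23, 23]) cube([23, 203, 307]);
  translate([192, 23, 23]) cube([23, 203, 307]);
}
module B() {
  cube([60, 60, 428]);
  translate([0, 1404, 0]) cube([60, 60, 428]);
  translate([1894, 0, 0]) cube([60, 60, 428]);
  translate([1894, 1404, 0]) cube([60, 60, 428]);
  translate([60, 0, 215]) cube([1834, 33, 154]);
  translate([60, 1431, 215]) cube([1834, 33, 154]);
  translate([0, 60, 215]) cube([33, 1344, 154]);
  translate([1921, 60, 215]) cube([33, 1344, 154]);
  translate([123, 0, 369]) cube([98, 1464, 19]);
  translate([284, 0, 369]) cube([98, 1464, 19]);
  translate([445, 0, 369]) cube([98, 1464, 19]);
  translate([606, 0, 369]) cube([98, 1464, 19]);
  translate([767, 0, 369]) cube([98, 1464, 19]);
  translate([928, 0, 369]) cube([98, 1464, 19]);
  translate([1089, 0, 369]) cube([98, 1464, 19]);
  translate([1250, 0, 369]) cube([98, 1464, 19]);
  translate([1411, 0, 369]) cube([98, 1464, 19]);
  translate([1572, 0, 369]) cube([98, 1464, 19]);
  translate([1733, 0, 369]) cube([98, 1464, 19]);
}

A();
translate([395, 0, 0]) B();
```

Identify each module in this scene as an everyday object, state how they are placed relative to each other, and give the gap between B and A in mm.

The bed frame's nearest face is 180 mm from the open box's +x face.

A is an open box. B is a bed frame. The bed frame is on the floor beside the open box on its +x side. The gap between the bed frame and the open box is 180 mm.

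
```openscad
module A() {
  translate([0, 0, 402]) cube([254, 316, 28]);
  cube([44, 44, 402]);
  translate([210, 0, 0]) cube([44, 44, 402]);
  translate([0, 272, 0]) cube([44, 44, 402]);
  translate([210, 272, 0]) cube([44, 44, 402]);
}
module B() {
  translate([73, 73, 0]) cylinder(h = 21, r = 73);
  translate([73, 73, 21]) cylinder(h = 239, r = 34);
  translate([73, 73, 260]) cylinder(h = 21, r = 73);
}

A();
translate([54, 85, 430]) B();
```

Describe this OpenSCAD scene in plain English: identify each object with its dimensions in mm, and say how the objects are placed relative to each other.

A is a four-legged stool. The seat is 254×316 mm, 28 mm thick, top at z = 430 mm. It stands on four square legs, each 44×44 mm in cross-section, from z = 0 to the seat underside, each flush with a corner of the seat.

B is a spool: two coaxial disc flanges of radius 73 mm and thickness 21 mm, joined by a core cylinder of radius 34 mm and height 239 mm. The lower flange rests on z = 0 and the three cylinders share a vertical axis.

The spool is on top of the stool, centred.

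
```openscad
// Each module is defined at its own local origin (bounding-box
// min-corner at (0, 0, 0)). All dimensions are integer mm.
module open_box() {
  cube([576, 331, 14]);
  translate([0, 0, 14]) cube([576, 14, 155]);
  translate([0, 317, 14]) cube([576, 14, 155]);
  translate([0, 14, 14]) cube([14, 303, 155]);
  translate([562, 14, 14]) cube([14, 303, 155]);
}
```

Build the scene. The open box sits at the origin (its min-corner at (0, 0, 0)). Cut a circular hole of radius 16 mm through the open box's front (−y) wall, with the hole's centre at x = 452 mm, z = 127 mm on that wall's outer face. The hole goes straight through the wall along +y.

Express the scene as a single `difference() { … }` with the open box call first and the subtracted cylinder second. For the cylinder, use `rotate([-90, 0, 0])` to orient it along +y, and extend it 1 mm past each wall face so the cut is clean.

difference() {
  open_box();
  translate([452, -1, 127]) rotate([-90, 0, 0]) cylinder(h = 16, r = 16);
}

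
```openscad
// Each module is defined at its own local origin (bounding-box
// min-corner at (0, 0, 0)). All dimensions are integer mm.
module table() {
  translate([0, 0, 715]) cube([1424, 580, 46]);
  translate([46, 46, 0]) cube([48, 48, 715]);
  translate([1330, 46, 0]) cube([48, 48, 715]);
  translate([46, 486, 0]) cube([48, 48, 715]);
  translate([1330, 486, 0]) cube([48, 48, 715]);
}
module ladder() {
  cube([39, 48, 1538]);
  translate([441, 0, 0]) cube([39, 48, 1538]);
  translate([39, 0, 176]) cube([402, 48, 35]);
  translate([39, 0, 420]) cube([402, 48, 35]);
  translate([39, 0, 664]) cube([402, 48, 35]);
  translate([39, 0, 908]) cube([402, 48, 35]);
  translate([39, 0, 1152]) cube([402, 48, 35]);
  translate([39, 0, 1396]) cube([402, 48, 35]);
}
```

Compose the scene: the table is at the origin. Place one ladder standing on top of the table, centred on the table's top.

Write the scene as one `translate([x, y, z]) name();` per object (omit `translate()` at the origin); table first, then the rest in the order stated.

table();
translate([472, 266, 761]) ladder();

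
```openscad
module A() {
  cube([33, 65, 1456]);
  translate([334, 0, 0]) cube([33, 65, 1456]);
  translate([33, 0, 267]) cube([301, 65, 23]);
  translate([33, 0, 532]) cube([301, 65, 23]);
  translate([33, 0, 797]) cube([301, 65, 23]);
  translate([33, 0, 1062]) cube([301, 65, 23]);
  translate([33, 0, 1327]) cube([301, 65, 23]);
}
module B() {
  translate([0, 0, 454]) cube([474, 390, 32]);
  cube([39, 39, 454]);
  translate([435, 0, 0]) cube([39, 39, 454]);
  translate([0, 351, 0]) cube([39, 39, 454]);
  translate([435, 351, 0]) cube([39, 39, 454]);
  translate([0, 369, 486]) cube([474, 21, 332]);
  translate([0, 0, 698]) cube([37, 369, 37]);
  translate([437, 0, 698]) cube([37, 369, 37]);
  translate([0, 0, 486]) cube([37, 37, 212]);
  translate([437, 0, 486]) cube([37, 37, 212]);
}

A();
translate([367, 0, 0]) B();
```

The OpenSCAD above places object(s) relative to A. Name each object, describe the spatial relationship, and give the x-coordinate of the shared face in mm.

A is a ladder. B is a chair. The chair is against the ladder's +x side, with their −y faces flush. The x-coordinate of the shared face is 367 mm.

The ladder's +x face and the chair's −x face are both at x = 367 mm.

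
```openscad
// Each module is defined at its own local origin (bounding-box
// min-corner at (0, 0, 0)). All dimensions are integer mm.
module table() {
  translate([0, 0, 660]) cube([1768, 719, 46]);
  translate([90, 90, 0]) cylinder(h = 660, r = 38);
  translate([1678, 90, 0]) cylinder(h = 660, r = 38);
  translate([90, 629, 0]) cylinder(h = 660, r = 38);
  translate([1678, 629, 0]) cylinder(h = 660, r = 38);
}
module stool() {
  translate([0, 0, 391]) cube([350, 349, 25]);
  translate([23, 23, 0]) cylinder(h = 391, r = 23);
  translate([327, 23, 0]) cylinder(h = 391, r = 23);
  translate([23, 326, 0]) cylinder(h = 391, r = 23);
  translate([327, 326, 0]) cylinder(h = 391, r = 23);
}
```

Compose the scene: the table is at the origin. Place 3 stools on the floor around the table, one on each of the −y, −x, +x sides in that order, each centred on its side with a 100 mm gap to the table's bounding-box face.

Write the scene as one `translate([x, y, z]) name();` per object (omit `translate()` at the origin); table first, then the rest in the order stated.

table();
translate([709, -449, 0]) stool();
translate([-450, 185, 0]) stool();
translate([1868, 185, 0]) stool();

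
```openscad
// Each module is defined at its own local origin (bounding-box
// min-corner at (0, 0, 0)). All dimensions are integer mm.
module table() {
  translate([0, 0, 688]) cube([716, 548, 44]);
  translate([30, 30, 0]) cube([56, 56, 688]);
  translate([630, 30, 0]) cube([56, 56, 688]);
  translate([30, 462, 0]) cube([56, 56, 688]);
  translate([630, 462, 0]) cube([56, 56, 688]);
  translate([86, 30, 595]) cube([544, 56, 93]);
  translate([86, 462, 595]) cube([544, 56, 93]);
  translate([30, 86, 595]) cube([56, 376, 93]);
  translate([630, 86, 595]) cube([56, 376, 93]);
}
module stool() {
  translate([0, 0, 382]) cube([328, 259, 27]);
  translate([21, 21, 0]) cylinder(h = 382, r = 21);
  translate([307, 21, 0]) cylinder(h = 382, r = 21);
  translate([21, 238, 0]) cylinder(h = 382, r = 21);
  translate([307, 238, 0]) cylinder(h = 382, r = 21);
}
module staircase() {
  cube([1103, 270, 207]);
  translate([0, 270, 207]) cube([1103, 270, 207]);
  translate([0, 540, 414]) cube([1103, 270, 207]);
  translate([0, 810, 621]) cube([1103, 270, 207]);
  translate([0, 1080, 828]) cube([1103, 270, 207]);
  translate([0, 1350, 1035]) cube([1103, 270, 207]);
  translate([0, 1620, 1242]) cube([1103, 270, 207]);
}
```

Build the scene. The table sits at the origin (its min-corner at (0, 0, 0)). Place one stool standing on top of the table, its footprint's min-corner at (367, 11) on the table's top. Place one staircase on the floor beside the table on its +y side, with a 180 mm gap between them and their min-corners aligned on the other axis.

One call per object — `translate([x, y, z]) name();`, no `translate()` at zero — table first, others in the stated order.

table();
translate([367, 11, 732]) stool();
translate([0, 728, 0]) staircase();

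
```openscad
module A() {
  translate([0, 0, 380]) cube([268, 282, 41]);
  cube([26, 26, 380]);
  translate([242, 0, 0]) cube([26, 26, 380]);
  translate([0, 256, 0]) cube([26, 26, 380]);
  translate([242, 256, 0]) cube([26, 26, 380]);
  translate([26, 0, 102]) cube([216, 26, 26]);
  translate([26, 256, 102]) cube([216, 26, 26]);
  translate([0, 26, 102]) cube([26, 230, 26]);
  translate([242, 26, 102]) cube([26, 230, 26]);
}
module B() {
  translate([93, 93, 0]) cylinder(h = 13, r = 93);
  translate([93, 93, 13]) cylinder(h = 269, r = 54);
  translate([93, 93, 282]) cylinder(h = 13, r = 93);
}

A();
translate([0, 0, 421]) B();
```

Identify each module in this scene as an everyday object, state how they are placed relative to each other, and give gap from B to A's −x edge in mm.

A is a stool. B is a spool. The spool is on top of the stool. The gap from the spool to the stool's −x edge is 0 mm.

The spool's min-x is at 0; the stool's min-x is 0; gap = 0 mm.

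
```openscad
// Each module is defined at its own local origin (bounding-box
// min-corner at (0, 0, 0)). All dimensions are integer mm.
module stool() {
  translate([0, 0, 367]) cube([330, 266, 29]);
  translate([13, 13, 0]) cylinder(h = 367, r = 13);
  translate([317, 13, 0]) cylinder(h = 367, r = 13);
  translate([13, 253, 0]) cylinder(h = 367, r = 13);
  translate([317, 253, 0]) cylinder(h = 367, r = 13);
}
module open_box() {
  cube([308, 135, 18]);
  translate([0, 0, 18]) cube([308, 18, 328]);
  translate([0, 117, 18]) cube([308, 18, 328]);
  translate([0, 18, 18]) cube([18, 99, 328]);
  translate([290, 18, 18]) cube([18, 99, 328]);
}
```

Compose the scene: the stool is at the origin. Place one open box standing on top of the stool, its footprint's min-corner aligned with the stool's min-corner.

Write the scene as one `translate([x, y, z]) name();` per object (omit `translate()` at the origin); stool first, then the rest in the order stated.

stool();
translate([0, 0, 396]) open_box();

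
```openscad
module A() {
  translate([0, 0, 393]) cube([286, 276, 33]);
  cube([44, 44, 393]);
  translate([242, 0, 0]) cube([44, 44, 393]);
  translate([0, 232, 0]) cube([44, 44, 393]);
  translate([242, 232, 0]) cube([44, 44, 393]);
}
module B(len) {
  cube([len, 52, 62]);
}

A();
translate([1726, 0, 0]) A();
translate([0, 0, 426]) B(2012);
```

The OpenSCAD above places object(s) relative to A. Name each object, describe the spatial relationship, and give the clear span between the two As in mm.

Second stool starts at x = 1726; first ends at x = 286; clear span = 1726 − 286 = 1440 mm.

A is a stool. B is a beam. A beam spans the tops of two stools. The clear span between the two stools is 1440 mm.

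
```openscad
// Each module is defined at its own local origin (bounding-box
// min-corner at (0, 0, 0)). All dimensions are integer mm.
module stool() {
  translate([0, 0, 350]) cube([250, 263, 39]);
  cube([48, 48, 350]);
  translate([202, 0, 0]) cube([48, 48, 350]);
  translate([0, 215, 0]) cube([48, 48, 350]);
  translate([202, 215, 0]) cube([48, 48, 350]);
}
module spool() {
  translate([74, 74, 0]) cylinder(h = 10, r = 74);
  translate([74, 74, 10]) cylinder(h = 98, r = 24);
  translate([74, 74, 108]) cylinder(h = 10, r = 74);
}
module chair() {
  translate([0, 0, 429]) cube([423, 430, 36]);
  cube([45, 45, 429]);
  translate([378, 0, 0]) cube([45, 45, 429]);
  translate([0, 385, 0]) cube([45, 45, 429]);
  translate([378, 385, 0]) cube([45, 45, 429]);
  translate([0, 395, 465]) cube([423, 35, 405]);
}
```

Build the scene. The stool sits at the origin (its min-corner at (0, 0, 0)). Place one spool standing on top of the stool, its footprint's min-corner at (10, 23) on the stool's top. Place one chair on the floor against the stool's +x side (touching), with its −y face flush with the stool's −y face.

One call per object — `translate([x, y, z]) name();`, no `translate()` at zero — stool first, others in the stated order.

stool();
translate([10, 23, 389]) spool();
translate([250, 0, 0]) chair();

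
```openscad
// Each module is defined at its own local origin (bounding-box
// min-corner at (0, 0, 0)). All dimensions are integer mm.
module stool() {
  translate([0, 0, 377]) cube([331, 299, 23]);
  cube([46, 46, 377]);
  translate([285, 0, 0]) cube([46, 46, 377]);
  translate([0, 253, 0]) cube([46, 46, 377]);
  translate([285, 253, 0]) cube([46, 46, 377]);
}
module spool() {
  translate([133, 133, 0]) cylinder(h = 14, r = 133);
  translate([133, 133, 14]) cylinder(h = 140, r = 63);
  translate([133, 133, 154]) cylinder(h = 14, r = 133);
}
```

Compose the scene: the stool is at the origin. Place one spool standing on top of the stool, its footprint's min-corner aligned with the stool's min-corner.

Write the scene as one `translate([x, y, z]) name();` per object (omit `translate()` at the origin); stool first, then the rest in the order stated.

stool();
translate([0, 0, 400]) spool();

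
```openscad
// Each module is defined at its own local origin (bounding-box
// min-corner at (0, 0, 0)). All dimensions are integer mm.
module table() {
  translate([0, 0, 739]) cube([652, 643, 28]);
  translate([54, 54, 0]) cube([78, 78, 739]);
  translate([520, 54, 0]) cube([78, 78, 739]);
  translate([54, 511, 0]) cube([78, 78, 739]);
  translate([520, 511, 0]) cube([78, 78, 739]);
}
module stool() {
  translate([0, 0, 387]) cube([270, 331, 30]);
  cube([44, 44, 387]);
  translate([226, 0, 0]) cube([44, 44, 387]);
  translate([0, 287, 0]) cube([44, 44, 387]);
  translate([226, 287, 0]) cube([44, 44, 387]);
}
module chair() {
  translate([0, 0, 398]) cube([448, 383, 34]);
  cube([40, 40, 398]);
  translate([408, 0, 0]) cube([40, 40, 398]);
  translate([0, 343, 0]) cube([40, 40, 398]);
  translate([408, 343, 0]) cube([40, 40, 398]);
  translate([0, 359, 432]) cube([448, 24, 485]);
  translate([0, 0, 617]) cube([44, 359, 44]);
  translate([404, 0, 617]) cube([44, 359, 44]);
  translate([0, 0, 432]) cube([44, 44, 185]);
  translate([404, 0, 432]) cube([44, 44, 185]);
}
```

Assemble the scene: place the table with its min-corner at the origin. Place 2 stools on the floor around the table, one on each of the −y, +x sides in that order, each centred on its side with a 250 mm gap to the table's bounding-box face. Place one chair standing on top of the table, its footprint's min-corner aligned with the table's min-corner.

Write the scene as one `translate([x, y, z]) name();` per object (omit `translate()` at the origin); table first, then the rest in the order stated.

table();
translate([191, -581, 0]) stool();
translate([902, 156, 0]) stool();
translate([0, 0, 767]) chair();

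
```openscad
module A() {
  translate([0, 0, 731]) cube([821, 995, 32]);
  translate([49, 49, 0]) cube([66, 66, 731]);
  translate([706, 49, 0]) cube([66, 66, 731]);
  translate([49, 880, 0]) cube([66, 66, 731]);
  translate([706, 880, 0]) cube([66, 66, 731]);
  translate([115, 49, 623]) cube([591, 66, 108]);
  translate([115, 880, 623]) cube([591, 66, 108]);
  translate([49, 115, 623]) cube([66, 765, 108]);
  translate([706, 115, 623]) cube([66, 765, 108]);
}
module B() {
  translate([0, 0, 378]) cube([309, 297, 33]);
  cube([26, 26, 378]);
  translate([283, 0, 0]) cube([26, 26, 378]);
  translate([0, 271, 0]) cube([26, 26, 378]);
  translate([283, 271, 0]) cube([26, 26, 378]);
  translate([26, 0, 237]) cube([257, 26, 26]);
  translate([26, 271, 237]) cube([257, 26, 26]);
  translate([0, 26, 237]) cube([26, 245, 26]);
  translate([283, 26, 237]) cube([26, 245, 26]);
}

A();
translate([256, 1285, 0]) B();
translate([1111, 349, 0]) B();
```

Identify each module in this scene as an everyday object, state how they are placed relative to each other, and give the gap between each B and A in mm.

Each stool's nearest face is 290 mm from the table's bounding box.

A is a table. B is a stool. Two stools sit around the table at the +y, +x sides. The gap between each stool and the table is 290 mm.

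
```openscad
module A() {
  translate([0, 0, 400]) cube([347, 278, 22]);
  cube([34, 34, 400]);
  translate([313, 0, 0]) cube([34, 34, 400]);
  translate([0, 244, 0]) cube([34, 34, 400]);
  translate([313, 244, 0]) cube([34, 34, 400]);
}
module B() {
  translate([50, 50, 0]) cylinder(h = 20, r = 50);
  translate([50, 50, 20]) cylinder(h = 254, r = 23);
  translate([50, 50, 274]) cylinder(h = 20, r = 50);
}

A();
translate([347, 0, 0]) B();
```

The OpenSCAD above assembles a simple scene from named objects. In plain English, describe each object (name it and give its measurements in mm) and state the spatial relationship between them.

A is a simple wooden stool: a rectangular seat 347 mm (x) by 278 mm (y), 22 mm thick, top face at z = 422 mm, on four square legs, each 34×34 mm in cross-section. The legs rest on z = 0, each flush with a corner of the seat.

B is a spool: two coaxial disc flanges of radius 50 mm and thickness 20 mm, joined by a core cylinder of radius 23 mm and height 254 mm. The lower flange rests on z = 0 and the three cylinders share a vertical axis.

The spool is against the stool's +x side, with their −y faces flush.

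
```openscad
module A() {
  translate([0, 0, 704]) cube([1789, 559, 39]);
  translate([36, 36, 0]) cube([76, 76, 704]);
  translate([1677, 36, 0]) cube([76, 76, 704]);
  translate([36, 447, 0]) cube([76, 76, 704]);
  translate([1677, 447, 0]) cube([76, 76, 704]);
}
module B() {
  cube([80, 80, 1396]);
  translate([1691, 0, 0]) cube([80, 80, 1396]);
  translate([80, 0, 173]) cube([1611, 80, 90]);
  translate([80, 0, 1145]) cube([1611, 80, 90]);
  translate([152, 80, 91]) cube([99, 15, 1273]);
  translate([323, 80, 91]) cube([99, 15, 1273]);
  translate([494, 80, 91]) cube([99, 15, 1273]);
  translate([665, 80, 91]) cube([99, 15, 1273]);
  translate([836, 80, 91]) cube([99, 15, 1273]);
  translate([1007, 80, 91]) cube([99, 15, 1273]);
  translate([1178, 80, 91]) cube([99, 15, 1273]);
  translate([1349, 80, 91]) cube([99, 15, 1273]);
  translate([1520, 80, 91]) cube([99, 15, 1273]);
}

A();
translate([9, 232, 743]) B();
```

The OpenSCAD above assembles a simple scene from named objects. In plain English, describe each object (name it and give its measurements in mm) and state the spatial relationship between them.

A is a table with a 1789×559 mm rectangular top, 39 mm thick, top surface at z = 743 mm, supported by four 76×76 mm square legs, each inset 36 mm from the nearest pair of top edges, running from the floor.

B is a fence section. Two 80×80 mm posts, 1396 mm tall, stand on the floor with a clear span of 1611 mm between their inner faces. Two horizontal rails of 80×90 mm section span the gap between the posts with their undersides at z = 173 mm and z = 1145 mm, flush with the posts' −y face. 9 pickets, each 99 mm wide, 15 mm thick and 1273 mm tall, are fixed to the +y face of the rails with their bottoms at z = 91 mm, evenly spaced across the span with equal gaps (rounded down to the nearest mm) at the −x end and between each pair — any rounding remainder accumulates at the +x end.

The fence section is on top of the table, centred.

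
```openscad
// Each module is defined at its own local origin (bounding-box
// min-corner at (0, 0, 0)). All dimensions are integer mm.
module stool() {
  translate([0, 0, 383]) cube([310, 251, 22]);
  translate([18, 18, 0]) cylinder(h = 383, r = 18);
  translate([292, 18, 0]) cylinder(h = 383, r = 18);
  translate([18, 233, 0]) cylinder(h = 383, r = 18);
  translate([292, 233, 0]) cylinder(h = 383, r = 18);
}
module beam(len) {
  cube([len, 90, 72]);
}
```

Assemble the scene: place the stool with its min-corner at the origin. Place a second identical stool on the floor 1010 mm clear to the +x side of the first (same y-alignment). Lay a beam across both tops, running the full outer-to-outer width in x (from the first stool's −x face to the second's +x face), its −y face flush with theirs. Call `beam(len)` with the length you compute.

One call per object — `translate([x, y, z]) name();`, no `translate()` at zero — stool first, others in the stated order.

stool();
translate([1320, 0, 0]) stool();
translate([0, 0, 405]) beam(1630);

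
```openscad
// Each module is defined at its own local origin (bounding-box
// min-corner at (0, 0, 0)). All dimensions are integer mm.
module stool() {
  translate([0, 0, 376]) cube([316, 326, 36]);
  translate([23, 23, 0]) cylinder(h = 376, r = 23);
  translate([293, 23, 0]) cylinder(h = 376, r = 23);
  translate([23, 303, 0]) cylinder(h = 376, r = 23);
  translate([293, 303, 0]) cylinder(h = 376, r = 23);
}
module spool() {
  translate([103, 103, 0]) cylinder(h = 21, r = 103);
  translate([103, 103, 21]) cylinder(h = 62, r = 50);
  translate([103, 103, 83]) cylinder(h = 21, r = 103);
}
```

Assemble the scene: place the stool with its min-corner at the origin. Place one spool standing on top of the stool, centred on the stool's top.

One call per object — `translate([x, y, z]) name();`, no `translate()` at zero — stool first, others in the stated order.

stool();
translate([55, 60, 412]) spool();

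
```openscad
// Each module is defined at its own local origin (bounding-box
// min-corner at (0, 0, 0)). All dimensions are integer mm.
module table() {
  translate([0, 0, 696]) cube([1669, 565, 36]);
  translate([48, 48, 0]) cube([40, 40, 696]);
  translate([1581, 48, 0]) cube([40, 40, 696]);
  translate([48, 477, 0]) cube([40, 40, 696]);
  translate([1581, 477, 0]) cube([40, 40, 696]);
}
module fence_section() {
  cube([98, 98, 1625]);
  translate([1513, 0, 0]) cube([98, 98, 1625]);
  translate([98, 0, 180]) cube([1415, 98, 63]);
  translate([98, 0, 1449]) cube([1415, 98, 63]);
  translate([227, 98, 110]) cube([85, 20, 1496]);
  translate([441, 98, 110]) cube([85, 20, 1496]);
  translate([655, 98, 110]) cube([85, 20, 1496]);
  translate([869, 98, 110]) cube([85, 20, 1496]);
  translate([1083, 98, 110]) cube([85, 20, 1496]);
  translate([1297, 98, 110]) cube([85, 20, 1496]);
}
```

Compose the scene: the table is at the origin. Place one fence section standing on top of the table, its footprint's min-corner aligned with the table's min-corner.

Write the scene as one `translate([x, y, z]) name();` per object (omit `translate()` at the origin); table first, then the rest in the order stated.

table();
translate([0, 0, 732]) fence_section();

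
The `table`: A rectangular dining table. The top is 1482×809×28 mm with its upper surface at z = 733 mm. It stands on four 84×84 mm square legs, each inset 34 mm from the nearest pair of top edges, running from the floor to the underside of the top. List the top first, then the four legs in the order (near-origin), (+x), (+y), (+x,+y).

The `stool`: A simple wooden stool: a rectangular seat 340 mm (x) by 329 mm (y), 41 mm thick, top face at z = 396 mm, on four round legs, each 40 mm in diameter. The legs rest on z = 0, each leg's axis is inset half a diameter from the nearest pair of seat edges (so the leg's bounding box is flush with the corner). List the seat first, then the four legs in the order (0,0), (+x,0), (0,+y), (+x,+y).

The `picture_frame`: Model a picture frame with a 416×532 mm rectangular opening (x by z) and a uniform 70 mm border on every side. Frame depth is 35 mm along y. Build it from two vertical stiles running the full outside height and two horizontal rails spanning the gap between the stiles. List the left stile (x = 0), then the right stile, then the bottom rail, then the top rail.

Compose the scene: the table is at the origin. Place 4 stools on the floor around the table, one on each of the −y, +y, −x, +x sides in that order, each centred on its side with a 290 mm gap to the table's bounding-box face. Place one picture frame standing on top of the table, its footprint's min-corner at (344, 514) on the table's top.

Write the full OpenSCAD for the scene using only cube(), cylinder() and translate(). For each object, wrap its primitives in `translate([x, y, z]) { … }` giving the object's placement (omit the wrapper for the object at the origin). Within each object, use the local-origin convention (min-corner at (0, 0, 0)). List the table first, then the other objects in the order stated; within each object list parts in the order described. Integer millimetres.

translate([0, 0, 705]) cube([1482, 809, 28]);
translate([34, 34, 0]) cube([84, 84, 705]);
translate([1364, 34, 0]) cube([84, 84, 705]);
translate([34, 691, 0]) cube([84, 84, 705]);
translate([1364, 691, 0]) cube([84, 84, 705]);
translate([571, -619, 0]) {
  translate([0, 0, 355]) cube([340, 329, 41]);
  translate([20, 20, 0]) cylinder(h = 355, r = 20);
  translate([320, 20, 0]) cylinder(h = 355, r = 20);
  translate([20, 309, 0]) cylinder(h = 355, r = 20);
  translate([320, 309, 0]) cylinder(h = 355, r = 20);
}
translate([571, 1099, 0]) {
  translate([0, 0, 355]) cube([340, 329, 41]);
  translate([20, 20, 0]) cylinder(h = 355, r = 20);
  translate([320, 20, 0]) cylinder(h = 355, r = 20);
  translate([20, 309, 0]) cylinder(h = 355, r = 20);
  translate([320, 309, 0]) cylinder(h = 355, r = 20);
}
translate([-630, 240, 0]) {
  translate([0, 0, 355]) cube([340, 329, 41]);
  translate([20, 20, 0]) cylinder(h = 355, r = 20);
  translate([320, 20, 0]) cylinder(h = 355, r = 20);
  translate([20, 309, 0]) cylinder(h = 355, r = 20);
  translate([320, 309, 0]) cylinder(h = 355, r = 20);
}
translate([1772, 240, 0]) {
  translate([0, 0, 355]) cube([340, 329, 41]);
  translate([20, 20, 0]) cylinder(h = 355, r = 20);
  translate([320, 20, 0]) cylinder(h = 355, r = 20);
  translate([20, 309, 0]) cylinder(h = 355, r = 20);
  translate([320, 309, 0]) cylinder(h = 355, r = 20);
}
translate([344, 514, 733]) {
  cube([70, 35, 672]);
  translate([486, 0, 0]) cube([70, 35, 672]);
  translate([70, 0, 0]) cube([416, 35, 70]);
  translate([70, 0, 602]) cube([416, 35, 70]);
}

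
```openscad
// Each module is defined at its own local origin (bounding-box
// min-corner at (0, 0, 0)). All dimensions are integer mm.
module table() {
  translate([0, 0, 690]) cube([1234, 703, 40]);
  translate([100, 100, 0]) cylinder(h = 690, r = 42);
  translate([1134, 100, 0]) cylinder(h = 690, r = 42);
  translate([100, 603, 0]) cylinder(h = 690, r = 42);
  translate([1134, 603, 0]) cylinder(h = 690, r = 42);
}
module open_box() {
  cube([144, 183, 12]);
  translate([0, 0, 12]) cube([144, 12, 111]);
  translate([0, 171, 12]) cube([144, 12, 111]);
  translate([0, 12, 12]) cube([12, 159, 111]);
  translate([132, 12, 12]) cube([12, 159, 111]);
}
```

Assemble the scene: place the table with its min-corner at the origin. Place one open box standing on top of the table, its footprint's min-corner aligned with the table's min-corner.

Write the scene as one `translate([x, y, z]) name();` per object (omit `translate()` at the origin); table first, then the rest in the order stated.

table();
translate([0, 0, 730]) open_box();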